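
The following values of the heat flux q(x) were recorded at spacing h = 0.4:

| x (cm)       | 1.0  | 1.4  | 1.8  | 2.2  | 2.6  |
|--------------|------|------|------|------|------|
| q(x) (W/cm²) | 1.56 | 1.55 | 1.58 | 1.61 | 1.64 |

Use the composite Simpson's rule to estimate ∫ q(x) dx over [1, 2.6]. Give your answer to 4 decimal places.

2.5333

h = 0.4, n = 4.
(h/3)·[y₀ + 4y₁ + 2y₂ + 4y₃ + y₄] = 0.133333·(19.00) = 2.5333.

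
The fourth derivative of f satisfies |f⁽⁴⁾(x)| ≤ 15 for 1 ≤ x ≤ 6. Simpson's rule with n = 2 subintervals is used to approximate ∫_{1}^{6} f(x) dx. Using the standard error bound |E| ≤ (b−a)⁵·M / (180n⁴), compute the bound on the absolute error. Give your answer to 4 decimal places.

|E| ≤ (5)⁵·15 / (180·2⁴) = 46875/2880 = 16.2760.

16.2760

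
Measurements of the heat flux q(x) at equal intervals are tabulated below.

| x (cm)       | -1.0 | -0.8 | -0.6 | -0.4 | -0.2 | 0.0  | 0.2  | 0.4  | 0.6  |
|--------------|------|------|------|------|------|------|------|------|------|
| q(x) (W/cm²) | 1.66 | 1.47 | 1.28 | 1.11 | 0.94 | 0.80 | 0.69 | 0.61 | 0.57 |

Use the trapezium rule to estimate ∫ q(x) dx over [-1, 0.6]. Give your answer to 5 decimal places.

h = 0.2, n = 8.
(h/2)·[y₀ + 2y₁ + 2y₂ + 2y₃ + 2y₄ + 2y₅ + 2y₆ + 2y₇ + y₈] = 0.1·(16.03) = 1.60300.

1.60300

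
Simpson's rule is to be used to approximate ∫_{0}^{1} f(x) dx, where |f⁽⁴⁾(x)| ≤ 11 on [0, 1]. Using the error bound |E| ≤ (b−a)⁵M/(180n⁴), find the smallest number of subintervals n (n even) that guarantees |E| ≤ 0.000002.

Need 11/(180n⁴) ≤ 0.000002.
n⁴ ≥ 11/(180·0.000002) = 30555.6 ⇒ n ≥ 13.2213, so the smallest even n is 14. (n must be even for Simpson's rule.)

14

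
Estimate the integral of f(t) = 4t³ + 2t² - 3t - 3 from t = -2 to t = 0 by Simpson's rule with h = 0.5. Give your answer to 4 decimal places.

h = (0 − (-2))/4 = 0.5.
Nodes t₀,…,t₄ = -2, -1.5, -1, -0.5, 0.
f(t) = 4t³ + 2t² - 3t - 3: f₀=-21, f₁=-7.5, f₂=-2, f₃=-1.5, f₄=-3.
(h/3)·[f₀ + 4f₁ + 2f₂ + 4f₃ + f₄] = 0.166667·(-64) = -10.6667.

-10.6667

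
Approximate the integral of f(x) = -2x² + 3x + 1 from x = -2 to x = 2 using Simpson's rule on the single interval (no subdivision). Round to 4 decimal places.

-6.6667

S = (b−a)/6 · [f(-2) + 4f(0) + f(2)] = 0.666667·[(-13) + 4·1 + (-1)] = -6.6667.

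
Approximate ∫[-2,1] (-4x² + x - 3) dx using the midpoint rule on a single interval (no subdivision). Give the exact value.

M = (b−a)·f(-0.5) = 3·(-4.5) = -13.5.

-13.5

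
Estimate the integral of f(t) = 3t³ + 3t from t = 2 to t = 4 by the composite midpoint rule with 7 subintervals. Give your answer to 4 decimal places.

h = (4 − 2)/7 = 0.285714.
Midpoints m₁,…,m₇ = 2.142857, 2.428571, 2.714286, 3, 3.285714, 3.571429, 3.857143.
f(m₁)=35.947522, f(m₂)=50.256560, f(m₃)=68.134111, f(m₄)=90, f(m₅)=116.274052, f(m₆)=147.376093, f(m₇)=183.725948.
h·[f(m₁) + f(m₂) + f(m₃) + f(m₄) + f(m₅) + f(m₆) + f(m₇)] = 0.285714·(691.714286) = 197.6327.

197.6327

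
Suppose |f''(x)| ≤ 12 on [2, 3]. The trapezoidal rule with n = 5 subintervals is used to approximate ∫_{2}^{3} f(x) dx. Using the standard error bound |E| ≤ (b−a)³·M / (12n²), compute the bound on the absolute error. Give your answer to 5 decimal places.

|E| ≤ (1)³·12 / (12·5²) = 12/300 = 0.04000.

0.04000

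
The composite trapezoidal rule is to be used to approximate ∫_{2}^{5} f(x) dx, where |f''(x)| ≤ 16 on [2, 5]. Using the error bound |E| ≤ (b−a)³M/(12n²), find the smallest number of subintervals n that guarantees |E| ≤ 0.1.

19

Need 432/(12n²) ≤ 0.1.
n² ≥ 432/(12·0.1) = 360 ⇒ n ≥ 18.9737, so the smallest n is 19.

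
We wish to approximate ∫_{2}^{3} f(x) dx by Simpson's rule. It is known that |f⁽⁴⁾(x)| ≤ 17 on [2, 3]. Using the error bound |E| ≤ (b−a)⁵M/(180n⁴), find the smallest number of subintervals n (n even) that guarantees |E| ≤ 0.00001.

10

Need 17/(180n⁴) ≤ 0.00001.
n⁴ ≥ 17/(180·0.00001) = 9444.44 ⇒ n ≥ 9.8581, so the smallest even n is 10. (n must be even for Simpson's rule.)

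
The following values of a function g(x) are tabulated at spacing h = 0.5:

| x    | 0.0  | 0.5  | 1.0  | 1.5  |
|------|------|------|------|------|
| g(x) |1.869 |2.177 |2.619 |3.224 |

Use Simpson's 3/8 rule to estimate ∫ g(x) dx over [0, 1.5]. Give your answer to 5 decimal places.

h = 0.5, n = 3.
(3h/8)·[y₀ + 3y₁ + 3y₂ + y₃] = 0.1875·(19.481) = 3.65269.

3.65269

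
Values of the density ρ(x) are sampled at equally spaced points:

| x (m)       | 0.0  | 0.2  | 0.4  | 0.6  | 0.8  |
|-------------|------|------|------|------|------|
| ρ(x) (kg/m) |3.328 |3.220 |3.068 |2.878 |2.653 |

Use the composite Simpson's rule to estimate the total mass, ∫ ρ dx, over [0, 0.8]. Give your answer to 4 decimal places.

h = 0.2, n = 4.
(h/3)·[y₀ + 4y₁ + 2y₂ + 4y₃ + y₄] = 0.066667·(36.509) = 2.4339.

2.4339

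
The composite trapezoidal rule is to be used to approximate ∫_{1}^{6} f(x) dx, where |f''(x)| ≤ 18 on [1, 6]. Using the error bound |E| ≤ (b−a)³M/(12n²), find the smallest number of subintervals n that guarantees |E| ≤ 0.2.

Need 2250/(12n²) ≤ 0.2.
n² ≥ 2250/(12·0.2) = 937.5 ⇒ n ≥ 30.6186, so the smallest n is 31.

31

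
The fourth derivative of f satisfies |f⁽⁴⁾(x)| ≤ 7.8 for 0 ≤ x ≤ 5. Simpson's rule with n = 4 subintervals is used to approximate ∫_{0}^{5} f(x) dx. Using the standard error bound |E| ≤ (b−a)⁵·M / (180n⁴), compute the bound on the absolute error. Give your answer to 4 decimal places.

0.5290

|E| ≤ (5)⁵·7.8 / (180·4⁴) = 24375/46080 = 0.5290.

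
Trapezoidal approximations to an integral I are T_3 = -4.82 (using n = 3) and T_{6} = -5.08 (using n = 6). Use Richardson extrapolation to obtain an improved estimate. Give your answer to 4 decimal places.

-5.1667

R = (4·T_{6} − T_3) / 3 = (4·(-5.08) − (-4.82))/3 = (-15.50)/3 = -5.1667.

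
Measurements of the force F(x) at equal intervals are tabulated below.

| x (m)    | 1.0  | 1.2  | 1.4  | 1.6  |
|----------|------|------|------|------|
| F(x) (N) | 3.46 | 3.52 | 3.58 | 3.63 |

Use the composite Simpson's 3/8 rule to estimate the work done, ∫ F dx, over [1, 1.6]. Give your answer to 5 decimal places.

2.12925

h = 0.2, n = 3.
(3h/8)·[y₀ + 3y₁ + 3y₂ + y₃] = 0.075·(28.39) = 2.12925.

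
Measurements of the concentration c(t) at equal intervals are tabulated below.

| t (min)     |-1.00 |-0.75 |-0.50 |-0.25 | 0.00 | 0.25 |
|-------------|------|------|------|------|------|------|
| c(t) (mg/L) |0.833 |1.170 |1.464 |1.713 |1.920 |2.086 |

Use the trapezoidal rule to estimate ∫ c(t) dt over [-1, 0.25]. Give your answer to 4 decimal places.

h = 0.25, n = 5.
(h/2)·[y₀ + 2y₁ + 2y₂ + 2y₃ + 2y₄ + y₅] = 0.125·(15.453) = 1.9316.

1.9316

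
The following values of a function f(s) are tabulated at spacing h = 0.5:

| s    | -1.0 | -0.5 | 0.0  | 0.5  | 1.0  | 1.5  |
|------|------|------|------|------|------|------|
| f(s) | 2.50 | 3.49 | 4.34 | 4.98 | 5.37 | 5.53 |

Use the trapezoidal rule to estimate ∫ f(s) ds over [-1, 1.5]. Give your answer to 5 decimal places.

11.09750

h = 0.5, n = 5.
(h/2)·[y₀ + 2y₁ + 2y₂ + 2y₃ + 2y₄ + y₅] = 0.25·(44.39) = 11.09750.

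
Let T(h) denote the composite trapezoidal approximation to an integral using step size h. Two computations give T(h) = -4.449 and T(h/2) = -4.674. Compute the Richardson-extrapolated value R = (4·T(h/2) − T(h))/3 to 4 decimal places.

-4.7490

R = (4·T(h/2) − T(h)) / 3 = (4·(-4.674) − (-4.449))/3 = (-14.247)/3 = -4.7490.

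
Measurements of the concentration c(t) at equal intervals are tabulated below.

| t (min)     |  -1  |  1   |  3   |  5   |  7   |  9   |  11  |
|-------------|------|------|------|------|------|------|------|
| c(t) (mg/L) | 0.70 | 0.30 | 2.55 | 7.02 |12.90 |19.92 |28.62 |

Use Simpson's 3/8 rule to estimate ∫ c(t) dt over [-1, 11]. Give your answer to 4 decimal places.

h = 2, n = 6.
(3h/8)·[y₀ + 3y₁ + 3y₂ + 2y₃ + 3y₄ + 3y₅ + y₆] = 0.75·(150.37) = 112.7775.

112.7775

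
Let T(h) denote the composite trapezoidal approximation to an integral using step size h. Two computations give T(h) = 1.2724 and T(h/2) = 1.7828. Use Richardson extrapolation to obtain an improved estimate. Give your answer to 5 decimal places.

1.95293

R = (4·T(h/2) − T(h)) / 3 = (4·1.7828 − 1.2724)/3 = (5.8588)/3 = 1.95293.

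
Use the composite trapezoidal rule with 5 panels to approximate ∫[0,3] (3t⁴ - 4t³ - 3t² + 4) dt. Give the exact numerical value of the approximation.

h = (3 − 0)/5 = 0.6.
Nodes t₀,…,t₅ = 0, 0.6, 1.2, 1.8, 2.4, 3.
f(t) = 3t⁴ - 4t³ - 3t² + 4: f₀=4, f₁=2.4448, f₂=-1.0112, f₃=2.4448, f₄=30.9568, f₅=112.
(h/2)·[f₀ + 2f₁ + 2f₂ + 2f₃ + 2f₄ + f₅] = 0.3·(185.6704) = 55.70112.

55.70112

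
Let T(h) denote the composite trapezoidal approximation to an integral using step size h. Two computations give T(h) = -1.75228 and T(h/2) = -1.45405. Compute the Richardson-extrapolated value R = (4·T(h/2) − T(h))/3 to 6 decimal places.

-1.354640

R = (4·T(h/2) − T(h)) / 3 = (4·(-1.45405) − (-1.75228))/3 = (-4.06392)/3 = -1.354640.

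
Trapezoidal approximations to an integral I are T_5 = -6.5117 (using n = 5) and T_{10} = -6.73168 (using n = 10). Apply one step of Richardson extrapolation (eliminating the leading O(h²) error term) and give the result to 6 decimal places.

R = (4·T_{10} − T_5) / 3 = (4·(-6.73168) − (-6.5117))/3 = (-20.41502)/3 = -6.805007.

-6.805007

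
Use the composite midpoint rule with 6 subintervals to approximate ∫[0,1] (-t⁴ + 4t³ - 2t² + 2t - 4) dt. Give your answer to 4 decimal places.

h = (1 − 0)/6 = 0.166667.
Midpoints m₁,…,m₆ = 0.083333, 0.25, 0.416667, 0.583333, 0.75, 0.916667.
f(m₁)=-3.844956, f(m₂)=-3.56640625, f(m₃)=-3.254678, f(m₄)=-2.835696, f(m₅)=-2.25390625, f(m₆)=-1.472270.
h·[f(m₁) + f(m₂) + f(m₃) + f(m₄) + f(m₅) + f(m₆)] = 0.166667·(-17.227913) = -2.8713.

-2.8713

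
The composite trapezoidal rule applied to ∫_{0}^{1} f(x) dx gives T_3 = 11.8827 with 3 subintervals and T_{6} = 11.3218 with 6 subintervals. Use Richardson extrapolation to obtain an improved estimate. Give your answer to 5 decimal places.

R = (4·T_{6} − T_3) / 3 = (4·11.3218 − 11.8827)/3 = (33.4045)/3 = 11.13483.

11.13483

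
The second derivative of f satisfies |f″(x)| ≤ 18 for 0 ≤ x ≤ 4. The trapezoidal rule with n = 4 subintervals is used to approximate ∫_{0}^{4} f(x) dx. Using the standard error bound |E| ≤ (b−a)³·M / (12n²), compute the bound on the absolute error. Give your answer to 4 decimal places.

|E| ≤ (4)³·18 / (12·4²) = 1152/192 = 6.0000.

6.0000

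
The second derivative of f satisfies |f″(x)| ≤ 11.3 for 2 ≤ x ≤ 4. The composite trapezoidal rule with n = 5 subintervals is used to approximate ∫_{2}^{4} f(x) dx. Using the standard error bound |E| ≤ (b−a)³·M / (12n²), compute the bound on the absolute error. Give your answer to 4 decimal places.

0.3013

|E| ≤ (2)³·11.3 / (12·5²) = 90.4/300 = 0.3013.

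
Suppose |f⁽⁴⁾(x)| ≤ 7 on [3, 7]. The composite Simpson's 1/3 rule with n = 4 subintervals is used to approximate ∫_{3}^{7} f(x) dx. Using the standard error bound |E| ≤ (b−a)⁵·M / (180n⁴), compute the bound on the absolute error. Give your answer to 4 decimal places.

0.1556

|E| ≤ (4)⁵·7 / (180·4⁴) = 7168/46080 = 0.1556.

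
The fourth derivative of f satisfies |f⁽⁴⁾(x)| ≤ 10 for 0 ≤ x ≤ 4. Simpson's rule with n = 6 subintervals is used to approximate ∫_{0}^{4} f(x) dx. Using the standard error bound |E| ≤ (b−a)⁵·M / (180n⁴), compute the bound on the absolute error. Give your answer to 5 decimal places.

|E| ≤ (4)⁵·10 / (180·6⁴) = 10240/233280 = 0.04390.

0.04390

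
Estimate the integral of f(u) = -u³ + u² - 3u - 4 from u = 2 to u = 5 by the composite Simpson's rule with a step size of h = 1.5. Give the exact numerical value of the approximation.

h = (5 − 2)/2 = 1.5.
Nodes u₀,…,u₂ = 2, 3.5, 5.
f(u) = -u³ + u² - 3u - 4: f₀=-14, f₁=-45.125, f₂=-119.
(h/3)·[f₀ + 4f₁ + f₂] = 0.5·(-313.5) = -156.75.

-156.75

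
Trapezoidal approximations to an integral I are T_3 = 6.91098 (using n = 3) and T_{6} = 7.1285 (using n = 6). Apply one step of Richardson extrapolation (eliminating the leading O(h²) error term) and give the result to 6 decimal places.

7.201007

R = (4·T_{6} − T_3) / 3 = (4·7.1285 − 6.91098)/3 = (21.60302)/3 = 7.201007.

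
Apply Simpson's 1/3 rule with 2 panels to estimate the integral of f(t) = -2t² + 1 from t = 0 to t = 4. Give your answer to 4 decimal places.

h = (4 − 0)/2 = 2.
Nodes t₀,…,t₂ = 0, 2, 4.
f(t) = -2t² + 1: f₀=1, f₁=-7, f₂=-31.
(h/3)·[f₀ + 4f₁ + f₂] = 0.666667·(-58) = -38.6667.

-38.6667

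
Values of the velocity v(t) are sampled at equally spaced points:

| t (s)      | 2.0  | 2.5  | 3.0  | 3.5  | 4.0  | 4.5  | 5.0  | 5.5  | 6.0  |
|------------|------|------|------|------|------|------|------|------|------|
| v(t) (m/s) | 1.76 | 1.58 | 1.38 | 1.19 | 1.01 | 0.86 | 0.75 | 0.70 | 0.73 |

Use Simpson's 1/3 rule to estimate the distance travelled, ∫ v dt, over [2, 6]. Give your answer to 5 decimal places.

h = 0.5, n = 8.
(h/3)·[y₀ + 4y₁ + 2y₂ + 4y₃ + 2y₄ + 4y₅ + 2y₆ + 4y₇ + y₈] = 0.166667·(26.09) = 4.34833.

4.34833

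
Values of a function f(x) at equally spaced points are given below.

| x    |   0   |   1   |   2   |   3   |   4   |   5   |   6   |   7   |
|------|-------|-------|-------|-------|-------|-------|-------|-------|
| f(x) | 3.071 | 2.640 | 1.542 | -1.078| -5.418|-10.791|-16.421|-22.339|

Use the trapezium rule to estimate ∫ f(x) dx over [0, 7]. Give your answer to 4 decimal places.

h = 1, n = 7.
(h/2)·[y₀ + 2y₁ + 2y₂ + 2y₃ + 2y₄ + 2y₅ + 2y₆ + y₇] = 0.5·(-78.320) = -39.1600.

-39.1600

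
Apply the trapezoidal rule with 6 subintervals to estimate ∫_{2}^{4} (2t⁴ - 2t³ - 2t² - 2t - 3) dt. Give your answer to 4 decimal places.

224.8724

h = (4 − 2)/6 = 0.333333.
Nodes t₀,…,t₆ = 2, 2.333333, 2.666667, 3, 3.333333, 3.666667, 4.
f(t) = 2t⁴ - 2t³ - 2t² - 2t - 3: f₀=1, f₁=15.320988, f₂=40.654321, f₃=81, f₄=140.950617, f₅=225.691358, f₆=341.
(h/2)·[f₀ + 2f₁ + 2f₂ + 2f₃ + 2f₄ + 2f₅ + f₆] = 0.166667·(1349.234568) = 224.8724.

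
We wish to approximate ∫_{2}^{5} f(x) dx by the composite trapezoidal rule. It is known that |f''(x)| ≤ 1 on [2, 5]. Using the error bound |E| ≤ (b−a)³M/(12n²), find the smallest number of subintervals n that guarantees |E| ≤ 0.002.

Need 27/(12n²) ≤ 0.002.
n² ≥ 27/(12·0.002) = 1125 ⇒ n ≥ 33.5410, so the smallest n is 34.

34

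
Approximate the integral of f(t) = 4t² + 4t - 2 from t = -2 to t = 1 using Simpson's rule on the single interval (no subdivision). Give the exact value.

0

S = (b−a)/6 · [f(-2) + 4f(-0.5) + f(1)] = 0.5·[6 + 4·(-3) + 6] = 0.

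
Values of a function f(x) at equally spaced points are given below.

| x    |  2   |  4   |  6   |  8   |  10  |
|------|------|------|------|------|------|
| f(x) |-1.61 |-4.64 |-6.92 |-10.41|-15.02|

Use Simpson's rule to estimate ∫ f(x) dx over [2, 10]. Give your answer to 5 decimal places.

h = 2, n = 4.
(h/3)·[y₀ + 4y₁ + 2y₂ + 4y₃ + y₄] = 0.666667·(-90.67) = -60.44667.

-60.44667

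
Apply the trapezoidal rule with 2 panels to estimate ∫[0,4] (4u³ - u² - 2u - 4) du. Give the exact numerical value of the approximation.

h = (4 − 0)/2 = 2.
Nodes u₀,…,u₂ = 0, 2, 4.
f(u) = 4u³ - u² - 2u - 4: f₀=-4, f₁=20, f₂=228.
(h/2)·[f₀ + 2f₁ + f₂] = 1·(264) = 264.

264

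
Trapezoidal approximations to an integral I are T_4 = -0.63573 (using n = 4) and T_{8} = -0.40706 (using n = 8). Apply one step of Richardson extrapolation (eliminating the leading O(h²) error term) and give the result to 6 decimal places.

R = (4·T_{8} − T_4) / 3 = (4·(-0.40706) − (-0.63573))/3 = (-0.99251)/3 = -0.330837.

-0.330837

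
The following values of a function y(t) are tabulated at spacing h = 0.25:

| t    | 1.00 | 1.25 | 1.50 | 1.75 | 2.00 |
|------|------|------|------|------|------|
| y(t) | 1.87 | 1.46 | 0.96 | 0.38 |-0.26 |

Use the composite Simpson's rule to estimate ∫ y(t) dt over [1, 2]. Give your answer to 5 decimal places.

0.90750

h = 0.25, n = 4.
(h/3)·[y₀ + 4y₁ + 2y₂ + 4y₃ + y₄] = 0.083333·(10.89) = 0.90750.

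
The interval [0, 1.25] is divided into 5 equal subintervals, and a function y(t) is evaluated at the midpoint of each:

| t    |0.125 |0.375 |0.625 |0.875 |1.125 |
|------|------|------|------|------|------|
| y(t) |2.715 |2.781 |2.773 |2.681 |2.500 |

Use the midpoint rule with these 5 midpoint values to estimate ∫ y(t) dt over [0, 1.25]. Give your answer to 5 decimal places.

h = 0.25, n = 5.
h·[y(m₁) + y(m₂) + y(m₃) + y(m₄) + y(m₅)] = 0.25·(13.450) = 3.36250.

3.36250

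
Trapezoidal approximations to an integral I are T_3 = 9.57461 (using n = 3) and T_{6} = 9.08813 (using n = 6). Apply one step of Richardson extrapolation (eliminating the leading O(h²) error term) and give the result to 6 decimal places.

R = (4·T_{6} − T_3) / 3 = (4·9.08813 − 9.57461)/3 = (26.77791)/3 = 8.925970.

8.925970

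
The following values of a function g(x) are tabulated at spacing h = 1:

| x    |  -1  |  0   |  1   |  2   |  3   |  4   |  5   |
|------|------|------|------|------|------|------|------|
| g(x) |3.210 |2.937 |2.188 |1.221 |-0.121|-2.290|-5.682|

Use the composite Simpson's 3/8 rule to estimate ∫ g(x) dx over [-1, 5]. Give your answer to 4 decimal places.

3.0420

h = 1, n = 6.
(3h/8)·[y₀ + 3y₁ + 3y₂ + 2y₃ + 3y₄ + 3y₅ + y₆] = 0.375·(8.112) = 3.0420.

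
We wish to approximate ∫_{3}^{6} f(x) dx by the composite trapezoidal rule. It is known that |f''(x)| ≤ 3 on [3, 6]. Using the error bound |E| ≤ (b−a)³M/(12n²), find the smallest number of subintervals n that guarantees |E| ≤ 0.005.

37

Need 81/(12n²) ≤ 0.005.
n² ≥ 81/(12·0.005) = 1350 ⇒ n ≥ 36.7423, so the smallest n is 37.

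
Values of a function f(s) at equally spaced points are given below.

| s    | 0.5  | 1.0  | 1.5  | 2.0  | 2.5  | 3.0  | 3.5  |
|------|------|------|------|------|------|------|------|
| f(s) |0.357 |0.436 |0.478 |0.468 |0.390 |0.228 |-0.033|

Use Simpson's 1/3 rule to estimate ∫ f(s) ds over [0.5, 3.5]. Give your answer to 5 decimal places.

h = 0.5, n = 6.
(h/3)·[y₀ + 4y₁ + 2y₂ + 4y₃ + 2y₄ + 4y₅ + y₆] = 0.166667·(6.588) = 1.09800.

1.09800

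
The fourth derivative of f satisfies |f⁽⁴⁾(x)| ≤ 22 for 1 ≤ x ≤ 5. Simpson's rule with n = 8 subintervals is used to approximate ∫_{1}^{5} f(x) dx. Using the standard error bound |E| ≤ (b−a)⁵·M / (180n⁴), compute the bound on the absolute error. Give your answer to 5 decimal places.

|E| ≤ (4)⁵·22 / (180·8⁴) = 22528/737280 = 0.03056.

0.03056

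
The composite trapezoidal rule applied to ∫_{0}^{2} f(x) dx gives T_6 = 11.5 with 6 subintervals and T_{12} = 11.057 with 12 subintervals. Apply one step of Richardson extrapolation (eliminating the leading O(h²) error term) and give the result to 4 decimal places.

R = (4·T_{12} − T_6) / 3 = (4·11.057 − 11.5)/3 = (32.728)/3 = 10.9093.

10.9093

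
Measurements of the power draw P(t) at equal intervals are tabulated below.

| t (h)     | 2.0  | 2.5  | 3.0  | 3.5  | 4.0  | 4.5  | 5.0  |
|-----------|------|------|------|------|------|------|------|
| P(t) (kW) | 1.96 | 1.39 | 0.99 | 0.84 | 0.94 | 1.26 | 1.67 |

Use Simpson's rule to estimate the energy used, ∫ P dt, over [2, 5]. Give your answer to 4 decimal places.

3.5750

h = 0.5, n = 6.
(h/3)·[y₀ + 4y₁ + 2y₂ + 4y₃ + 2y₄ + 4y₅ + y₆] = 0.166667·(21.45) = 3.5750.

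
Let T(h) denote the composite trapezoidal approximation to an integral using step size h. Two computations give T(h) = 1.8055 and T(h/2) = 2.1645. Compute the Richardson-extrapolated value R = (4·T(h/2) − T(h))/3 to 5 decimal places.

2.28417

R = (4·T(h/2) − T(h)) / 3 = (4·2.1645 − 1.8055)/3 = (6.8525)/3 = 2.28417.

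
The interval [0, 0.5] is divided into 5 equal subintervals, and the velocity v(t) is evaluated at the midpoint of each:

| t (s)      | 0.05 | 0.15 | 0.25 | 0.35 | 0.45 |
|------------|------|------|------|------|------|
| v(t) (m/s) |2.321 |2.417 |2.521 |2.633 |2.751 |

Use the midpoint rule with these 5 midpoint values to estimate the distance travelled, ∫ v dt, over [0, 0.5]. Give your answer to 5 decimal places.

h = 0.1, n = 5.
h·[y(m₁) + y(m₂) + y(m₃) + y(m₄) + y(m₅)] = 0.1·(12.643) = 1.26430.

1.26430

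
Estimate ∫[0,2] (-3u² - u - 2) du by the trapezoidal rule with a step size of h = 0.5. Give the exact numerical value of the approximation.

h = (2 − 0)/4 = 0.5.
Nodes u₀,…,u₄ = 0, 0.5, 1, 1.5, 2.
f(u) = -3u² - u - 2: f₀=-2, f₁=-3.25, f₂=-6, f₃=-10.25, f₄=-16.
(h/2)·[f₀ + 2f₁ + 2f₂ + 2f₃ + f₄] = 0.25·(-57) = -14.25.

-14.25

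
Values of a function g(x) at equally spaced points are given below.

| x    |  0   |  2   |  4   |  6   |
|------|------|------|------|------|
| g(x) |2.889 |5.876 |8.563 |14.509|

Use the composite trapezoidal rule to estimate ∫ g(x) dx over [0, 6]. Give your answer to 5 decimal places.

46.27600

h = 2, n = 3.
(h/2)·[y₀ + 2y₁ + 2y₂ + y₃] = 1·(46.276) = 46.27600.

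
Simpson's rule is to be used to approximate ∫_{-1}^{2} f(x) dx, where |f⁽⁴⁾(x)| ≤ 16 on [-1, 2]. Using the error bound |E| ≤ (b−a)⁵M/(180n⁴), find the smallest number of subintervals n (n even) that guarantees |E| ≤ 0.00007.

Need 3888/(180n⁴) ≤ 0.00007.
n⁴ ≥ 3888/(180·0.00007) = 308571 ⇒ n ≥ 23.5689, so the smallest even n is 24. (n must be even for Simpson's rule.)

24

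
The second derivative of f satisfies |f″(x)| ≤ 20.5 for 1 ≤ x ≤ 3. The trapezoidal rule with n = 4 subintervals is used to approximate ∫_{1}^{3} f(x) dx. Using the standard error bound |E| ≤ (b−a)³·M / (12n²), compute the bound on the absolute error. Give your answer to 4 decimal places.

|E| ≤ (2)³·20.5 / (12·4²) = 164/192 = 0.8542.

0.8542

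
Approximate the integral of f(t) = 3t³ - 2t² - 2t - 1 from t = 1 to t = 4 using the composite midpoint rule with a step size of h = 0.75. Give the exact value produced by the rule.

128.3671875

h = (4 − 1)/4 = 0.75.
Midpoints m₁,…,m₄ = 1.375, 2.125, 2.875, 3.625.
f(m₁)=0.267578125, f(m₂)=14.505859375, f(m₃)=48.009765625, f(m₄)=108.373046875.
h·[f(m₁) + f(m₂) + f(m₃) + f(m₄)] = 0.75·(171.15625) = 128.3671875.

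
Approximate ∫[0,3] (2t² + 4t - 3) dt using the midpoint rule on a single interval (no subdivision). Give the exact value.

22.5

M = (b−a)·f(1.5) = 3·(7.5) = 22.5.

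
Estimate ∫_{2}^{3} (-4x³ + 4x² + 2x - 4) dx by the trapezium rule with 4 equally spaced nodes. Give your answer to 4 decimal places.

-39.1481

h = (3 − 2)/3 = 0.333333.
Nodes x₀,…,x₃ = 2, 2.333333, 2.666667, 3.
f(x) = -4x³ + 4x² + 2x - 4: f₀=-16, f₁=-28.370370, f₂=-46.074074, f₃=-70.
(h/2)·[f₀ + 2f₁ + 2f₂ + f₃] = 0.166667·(-234.888889) = -39.1481.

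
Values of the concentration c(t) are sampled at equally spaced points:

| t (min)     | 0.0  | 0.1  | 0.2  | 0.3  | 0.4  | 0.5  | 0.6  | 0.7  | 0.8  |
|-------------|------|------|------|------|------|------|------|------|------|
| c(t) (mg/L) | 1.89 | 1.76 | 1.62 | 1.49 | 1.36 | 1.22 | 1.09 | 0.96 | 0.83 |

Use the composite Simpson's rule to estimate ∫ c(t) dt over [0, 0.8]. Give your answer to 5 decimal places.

h = 0.1, n = 8.
(h/3)·[y₀ + 4y₁ + 2y₂ + 4y₃ + 2y₄ + 4y₅ + 2y₆ + 4y₇ + y₈] = 0.033333·(32.58) = 1.08600.

1.08600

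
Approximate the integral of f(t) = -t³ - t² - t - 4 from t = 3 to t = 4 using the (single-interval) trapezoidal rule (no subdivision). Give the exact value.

-65.5

T = (b−a)/2 · [f(3) + f(4)] = 0.5·[(-43) + (-88)] = -65.5.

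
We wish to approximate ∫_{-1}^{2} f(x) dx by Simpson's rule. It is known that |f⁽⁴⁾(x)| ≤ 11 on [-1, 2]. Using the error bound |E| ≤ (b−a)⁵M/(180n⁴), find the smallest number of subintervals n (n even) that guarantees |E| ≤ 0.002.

Need 2673/(180n⁴) ≤ 0.002.
n⁴ ≥ 2673/(180·0.002) = 7425 ⇒ n ≥ 9.2827, so the smallest even n is 10. (n must be even for Simpson's rule.)

10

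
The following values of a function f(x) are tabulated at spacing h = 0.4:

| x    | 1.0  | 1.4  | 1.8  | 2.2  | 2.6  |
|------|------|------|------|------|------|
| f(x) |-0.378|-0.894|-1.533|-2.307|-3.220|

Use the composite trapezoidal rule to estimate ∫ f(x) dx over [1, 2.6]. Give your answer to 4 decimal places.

-2.6132

h = 0.4, n = 4.
(h/2)·[y₀ + 2y₁ + 2y₂ + 2y₃ + y₄] = 0.2·(-13.066) = -2.6132.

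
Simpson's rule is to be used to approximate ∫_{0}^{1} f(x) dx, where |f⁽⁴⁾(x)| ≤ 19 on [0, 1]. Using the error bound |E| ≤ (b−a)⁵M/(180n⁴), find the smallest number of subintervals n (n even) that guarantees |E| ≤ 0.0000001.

34

Need 19/(180n⁴) ≤ 0.0000001.
n⁴ ≥ 19/(180·0.0000001) = 1.05556e+06 ⇒ n ≥ 32.0531, so the smallest even n is 34. (n must be even for Simpson's rule.)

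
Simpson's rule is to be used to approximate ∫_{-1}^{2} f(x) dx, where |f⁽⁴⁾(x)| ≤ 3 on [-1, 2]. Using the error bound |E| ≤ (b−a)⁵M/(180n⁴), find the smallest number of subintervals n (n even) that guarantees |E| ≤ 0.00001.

Need 729/(180n⁴) ≤ 0.00001.
n⁴ ≥ 729/(180·0.00001) = 405000 ⇒ n ≥ 25.2269, so the smallest even n is 26. (n must be even for Simpson's rule.)

26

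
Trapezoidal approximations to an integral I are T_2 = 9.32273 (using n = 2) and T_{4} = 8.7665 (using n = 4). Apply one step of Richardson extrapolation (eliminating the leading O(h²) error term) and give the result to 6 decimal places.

8.581090

R = (4·T_{4} − T_2) / 3 = (4·8.7665 − 9.32273)/3 = (25.74327)/3 = 8.581090.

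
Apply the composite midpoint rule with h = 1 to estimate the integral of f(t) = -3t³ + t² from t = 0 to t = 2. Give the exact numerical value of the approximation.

h = (2 − 0)/2 = 1.
Midpoints m₁,…,m₂ = 0.5, 1.5.
f(m₁)=-0.125, f(m₂)=-7.875.
h·[f(m₁) + f(m₂)] = 1·(-8) = -8.

-8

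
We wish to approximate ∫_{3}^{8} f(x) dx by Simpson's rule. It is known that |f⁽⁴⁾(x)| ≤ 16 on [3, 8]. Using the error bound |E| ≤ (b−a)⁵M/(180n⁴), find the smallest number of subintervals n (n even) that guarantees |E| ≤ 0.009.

14

Need 50000/(180n⁴) ≤ 0.009.
n⁴ ≥ 50000/(180·0.009) = 30864.2 ⇒ n ≥ 13.2545, so the smallest even n is 14. (n must be even for Simpson's rule.)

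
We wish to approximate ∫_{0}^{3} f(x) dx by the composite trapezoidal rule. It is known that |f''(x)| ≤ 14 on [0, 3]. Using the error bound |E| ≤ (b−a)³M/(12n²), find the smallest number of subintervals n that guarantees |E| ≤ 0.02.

40

Need 378/(12n²) ≤ 0.02.
n² ≥ 378/(12·0.02) = 1575 ⇒ n ≥ 39.6863, so the smallest n is 40.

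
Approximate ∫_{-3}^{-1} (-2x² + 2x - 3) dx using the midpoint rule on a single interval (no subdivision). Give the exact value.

M = (b−a)·f(-2) = 2·(-15) = -30.

-30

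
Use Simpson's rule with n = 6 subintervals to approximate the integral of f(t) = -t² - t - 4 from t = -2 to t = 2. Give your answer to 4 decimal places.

-21.3333

h = (2 − (-2))/6 = 0.666667.
Nodes t₀,…,t₆ = -2, -1.333333, -0.666667, 0, 0.666667, 1.333333, 2.
f(t) = -t² - t - 4: f₀=-6, f₁=-4.444444, f₂=-3.777778, f₃=-4, f₄=-5.111111, f₅=-7.111111, f₆=-10.
(h/3)·[f₀ + 4f₁ + 2f₂ + 4f₃ + 2f₄ + 4f₅ + f₆] = 0.222222·(-96) = -21.3333.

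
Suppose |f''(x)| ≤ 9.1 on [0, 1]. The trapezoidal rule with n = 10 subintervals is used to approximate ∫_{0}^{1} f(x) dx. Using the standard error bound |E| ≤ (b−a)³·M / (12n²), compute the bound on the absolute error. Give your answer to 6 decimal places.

0.007583

|E| ≤ (1)³·9.1 / (12·10²) = 9.1/1200 = 0.007583.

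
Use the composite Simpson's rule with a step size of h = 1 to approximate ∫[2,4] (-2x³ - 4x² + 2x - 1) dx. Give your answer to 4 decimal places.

-184.6667

h = (4 − 2)/2 = 1.
Nodes x₀,…,x₂ = 2, 3, 4.
f(x) = -2x³ - 4x² + 2x - 1: f₀=-29, f₁=-85, f₂=-185.
(h/3)·[f₀ + 4f₁ + f₂] = 0.333333·(-554) = -184.6667.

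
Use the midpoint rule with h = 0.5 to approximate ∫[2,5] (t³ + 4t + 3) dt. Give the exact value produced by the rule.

h = (5 − 2)/6 = 0.5.
Midpoints m₁,…,m₆ = 2.25, 2.75, 3.25, 3.75, 4.25, 4.75.
f(m₁)=23.390625, f(m₂)=34.796875, f(m₃)=50.328125, f(m₄)=70.734375, f(m₅)=96.765625, f(m₆)=129.171875.
h·[f(m₁) + f(m₂) + f(m₃) + f(m₄) + f(m₅) + f(m₆)] = 0.5·(405.1875) = 202.59375.

202.59375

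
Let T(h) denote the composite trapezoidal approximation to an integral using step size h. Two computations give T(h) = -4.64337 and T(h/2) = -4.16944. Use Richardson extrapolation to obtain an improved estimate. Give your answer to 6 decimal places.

-4.011463

R = (4·T(h/2) − T(h)) / 3 = (4·(-4.16944) − (-4.64337))/3 = (-12.03439)/3 = -4.011463.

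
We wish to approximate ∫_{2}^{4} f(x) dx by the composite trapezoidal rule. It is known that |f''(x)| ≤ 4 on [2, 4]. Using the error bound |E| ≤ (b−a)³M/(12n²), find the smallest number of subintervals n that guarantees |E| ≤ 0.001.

52

Need 32/(12n²) ≤ 0.001.
n² ≥ 32/(12·0.001) = 2666.67 ⇒ n ≥ 51.6398, so the smallest n is 52.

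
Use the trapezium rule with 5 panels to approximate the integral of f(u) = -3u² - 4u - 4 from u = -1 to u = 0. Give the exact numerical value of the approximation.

-3.02

h = (0 − (-1))/5 = 0.2.
Nodes u₀,…,u₅ = -1, -0.8, -0.6, -0.4, -0.2, 0.
f(u) = -3u² - 4u - 4: f₀=-3, f₁=-2.72, f₂=-2.68, f₃=-2.88, f₄=-3.32, f₅=-4.
(h/2)·[f₀ + 2f₁ + 2f₂ + 2f₃ + 2f₄ + f₅] = 0.1·(-30.2) = -3.02.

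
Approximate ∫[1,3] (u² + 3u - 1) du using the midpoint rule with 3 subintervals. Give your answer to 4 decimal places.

18.5926

h = (3 − 1)/3 = 0.666667.
Midpoints m₁,…,m₃ = 1.333333, 2, 2.666667.
f(m₁)=4.777778, f(m₂)=9, f(m₃)=14.111111.
h·[f(m₁) + f(m₂) + f(m₃)] = 0.666667·(27.888889) = 18.5926.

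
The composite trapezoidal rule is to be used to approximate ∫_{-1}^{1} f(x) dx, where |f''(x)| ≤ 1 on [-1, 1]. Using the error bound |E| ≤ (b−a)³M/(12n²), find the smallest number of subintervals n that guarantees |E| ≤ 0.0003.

48

Need 8/(12n²) ≤ 0.0003.
n² ≥ 8/(12·0.0003) = 2222.22 ⇒ n ≥ 47.1405, so the smallest n is 48.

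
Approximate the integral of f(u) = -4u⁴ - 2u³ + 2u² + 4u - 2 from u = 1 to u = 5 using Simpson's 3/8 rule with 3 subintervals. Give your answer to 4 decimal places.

-2703.7037

h = (5 − 1)/3 = 1.333333.
Nodes u₀,…,u₃ = 1, 2.333333, 3.666667, 5.
f(u) = -4u⁴ - 2u³ + 2u² + 4u - 2: f₀=-2, f₁=-125.753086, f₂=-782.049383, f₃=-2682.
(3h/8)·[f₀ + 3f₁ + 3f₂ + f₃] = 0.5·(-5407.407407) = -2703.7037.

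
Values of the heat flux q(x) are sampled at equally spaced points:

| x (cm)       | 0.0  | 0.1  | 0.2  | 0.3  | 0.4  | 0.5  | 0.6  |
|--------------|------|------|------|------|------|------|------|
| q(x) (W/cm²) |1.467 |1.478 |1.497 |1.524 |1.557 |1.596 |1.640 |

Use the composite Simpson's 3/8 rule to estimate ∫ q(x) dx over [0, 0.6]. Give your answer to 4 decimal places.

h = 0.1, n = 6.
(3h/8)·[y₀ + 3y₁ + 3y₂ + 2y₃ + 3y₄ + 3y₅ + y₆] = 0.0375·(24.539) = 0.9202.

0.9202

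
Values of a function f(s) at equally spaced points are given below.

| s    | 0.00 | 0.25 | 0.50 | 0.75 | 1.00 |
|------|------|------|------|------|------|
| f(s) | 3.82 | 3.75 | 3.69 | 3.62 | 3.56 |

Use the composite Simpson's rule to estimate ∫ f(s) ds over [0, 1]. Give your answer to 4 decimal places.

3.6867

h = 0.25, n = 4.
(h/3)·[y₀ + 4y₁ + 2y₂ + 4y₃ + y₄] = 0.083333·(44.24) = 3.6867.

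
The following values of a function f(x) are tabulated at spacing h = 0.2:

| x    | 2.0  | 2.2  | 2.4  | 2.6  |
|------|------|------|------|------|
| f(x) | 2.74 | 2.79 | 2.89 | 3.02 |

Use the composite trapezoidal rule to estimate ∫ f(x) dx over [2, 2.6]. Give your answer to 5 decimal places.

1.71200

h = 0.2, n = 3.
(h/2)·[y₀ + 2y₁ + 2y₂ + y₃] = 0.1·(17.12) = 1.71200.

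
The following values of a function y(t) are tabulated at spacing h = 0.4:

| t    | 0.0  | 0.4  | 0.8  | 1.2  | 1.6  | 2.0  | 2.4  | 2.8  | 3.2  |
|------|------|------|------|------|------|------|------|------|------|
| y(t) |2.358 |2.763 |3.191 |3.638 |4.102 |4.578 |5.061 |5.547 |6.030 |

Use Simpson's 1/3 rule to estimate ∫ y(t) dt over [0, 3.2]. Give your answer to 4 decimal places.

h = 0.4, n = 8.
(h/3)·[y₀ + 4y₁ + 2y₂ + 4y₃ + 2y₄ + 4y₅ + 2y₆ + 4y₇ + y₈] = 0.133333·(99.200) = 13.2267.

13.2267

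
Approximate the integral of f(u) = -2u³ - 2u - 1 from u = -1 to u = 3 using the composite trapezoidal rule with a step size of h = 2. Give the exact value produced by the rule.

h = (3 − (-1))/2 = 2.
Nodes u₀,…,u₂ = -1, 1, 3.
f(u) = -2u³ - 2u - 1: f₀=3, f₁=-5, f₂=-61.
(h/2)·[f₀ + 2f₁ + f₂] = 1·(-68) = -68.

-68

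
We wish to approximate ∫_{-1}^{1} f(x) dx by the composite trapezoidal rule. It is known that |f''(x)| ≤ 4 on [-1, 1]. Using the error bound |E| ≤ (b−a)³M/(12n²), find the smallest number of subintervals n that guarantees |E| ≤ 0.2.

4

Need 32/(12n²) ≤ 0.2.
n² ≥ 32/(12·0.2) = 13.3333 ⇒ n ≥ 3.6515, so the smallest n is 4.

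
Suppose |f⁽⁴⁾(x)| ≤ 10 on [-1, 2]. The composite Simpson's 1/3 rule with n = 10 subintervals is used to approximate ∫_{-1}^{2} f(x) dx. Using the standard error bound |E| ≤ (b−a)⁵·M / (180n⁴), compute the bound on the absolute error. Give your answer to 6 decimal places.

0.001350

|E| ≤ (3)⁵·10 / (180·10⁴) = 2430/1800000 = 0.001350.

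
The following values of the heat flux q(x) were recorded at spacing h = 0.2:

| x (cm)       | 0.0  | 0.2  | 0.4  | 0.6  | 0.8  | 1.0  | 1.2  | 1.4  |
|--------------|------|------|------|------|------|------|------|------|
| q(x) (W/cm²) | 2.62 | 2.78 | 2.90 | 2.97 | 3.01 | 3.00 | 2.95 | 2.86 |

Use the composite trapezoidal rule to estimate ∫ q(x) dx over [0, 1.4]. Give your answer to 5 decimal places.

h = 0.2, n = 7.
(h/2)·[y₀ + 2y₁ + 2y₂ + 2y₃ + 2y₄ + 2y₅ + 2y₆ + y₇] = 0.1·(40.70) = 4.07000.

4.07000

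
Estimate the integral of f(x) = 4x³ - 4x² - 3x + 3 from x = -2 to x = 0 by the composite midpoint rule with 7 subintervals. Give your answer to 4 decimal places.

-14.4490

h = (0 − (-2))/7 = 0.285714.
Midpoints m₁,…,m₇ = -1.857143, -1.571429, -1.285714, -1, -0.714286, -0.428571, -0.142857.
f(m₁)=-30.845481, f(m₂)=-17.685131, f(m₃)=-8.256560, f(m₄)=-2, f(m₅)=1.644315, f(m₆)=3.236152, f(m₇)=3.335277.
h·[f(m₁) + f(m₂) + f(m₃) + f(m₄) + f(m₅) + f(m₆) + f(m₇)] = 0.285714·(-50.571429) = -14.4490.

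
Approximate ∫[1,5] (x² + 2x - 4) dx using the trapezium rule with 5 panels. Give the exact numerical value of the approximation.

49.76

h = (5 − 1)/5 = 0.8.
Nodes x₀,…,x₅ = 1, 1.8, 2.6, 3.4, 4.2, 5.
f(x) = x² + 2x - 4: f₀=-1, f₁=2.84, f₂=7.96, f₃=14.36, f₄=22.04, f₅=31.
(h/2)·[f₀ + 2f₁ + 2f₂ + 2f₃ + 2f₄ + f₅] = 0.4·(124.4) = 49.76.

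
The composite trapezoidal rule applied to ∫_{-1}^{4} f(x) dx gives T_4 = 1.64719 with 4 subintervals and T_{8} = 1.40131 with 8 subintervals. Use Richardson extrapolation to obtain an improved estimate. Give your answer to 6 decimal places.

1.319350

R = (4·T_{8} − T_4) / 3 = (4·1.40131 − 1.64719)/3 = (3.95805)/3 = 1.319350.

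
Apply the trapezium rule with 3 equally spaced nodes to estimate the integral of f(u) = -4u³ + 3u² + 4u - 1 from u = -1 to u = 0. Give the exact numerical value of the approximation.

h = (0 − (-1))/2 = 0.5.
Nodes u₀,…,u₂ = -1, -0.5, 0.
f(u) = -4u³ + 3u² + 4u - 1: f₀=2, f₁=-1.75, f₂=-1.
(h/2)·[f₀ + 2f₁ + f₂] = 0.25·(-2.5) = -0.625.

-0.625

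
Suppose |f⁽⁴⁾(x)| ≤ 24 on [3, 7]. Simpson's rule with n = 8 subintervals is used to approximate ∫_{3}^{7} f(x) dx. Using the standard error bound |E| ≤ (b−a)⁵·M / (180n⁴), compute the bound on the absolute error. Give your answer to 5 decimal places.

|E| ≤ (4)⁵·24 / (180·8⁴) = 24576/737280 = 0.03333.

0.03333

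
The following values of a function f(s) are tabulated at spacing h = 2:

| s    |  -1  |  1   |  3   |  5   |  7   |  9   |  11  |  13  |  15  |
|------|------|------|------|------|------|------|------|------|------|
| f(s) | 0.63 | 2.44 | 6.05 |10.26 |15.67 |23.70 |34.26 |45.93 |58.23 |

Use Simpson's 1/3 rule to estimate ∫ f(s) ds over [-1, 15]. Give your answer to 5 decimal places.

333.42667

h = 2, n = 8.
(h/3)·[y₀ + 4y₁ + 2y₂ + 4y₃ + 2y₄ + 4y₅ + 2y₆ + 4y₇ + y₈] = 0.666667·(500.14) = 333.42667.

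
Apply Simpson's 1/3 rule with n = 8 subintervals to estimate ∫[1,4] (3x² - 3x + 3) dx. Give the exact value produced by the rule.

49.5

h = (4 − 1)/8 = 0.375.
Nodes x₀,…,x₈ = 1, 1.375, 1.75, 2.125, 2.5, 2.875, 3.25, 3.625, 4.
f(x) = 3x² - 3x + 3: f₀=3, f₁=4.546875, f₂=6.9375, f₃=10.171875, f₄=14.25, f₅=19.171875, f₆=24.9375, f₇=31.546875, f₈=39.
(h/3)·[f₀ + 4f₁ + 2f₂ + 4f₃ + 2f₄ + 4f₅ + 2f₆ + 4f₇ + f₈] = 0.125·(396) = 49.5.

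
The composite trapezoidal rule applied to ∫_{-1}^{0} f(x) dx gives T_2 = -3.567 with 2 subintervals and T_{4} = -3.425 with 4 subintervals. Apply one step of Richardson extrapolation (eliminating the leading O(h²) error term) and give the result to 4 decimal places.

R = (4·T_{4} − T_2) / 3 = (4·(-3.425) − (-3.567))/3 = (-10.133)/3 = -3.3777.

-3.3777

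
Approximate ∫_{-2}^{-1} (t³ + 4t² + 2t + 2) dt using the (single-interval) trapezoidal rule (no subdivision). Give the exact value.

T = (b−a)/2 · [f(-2) + f(-1)] = 0.5·[6 + 3] = 4.5.

4.5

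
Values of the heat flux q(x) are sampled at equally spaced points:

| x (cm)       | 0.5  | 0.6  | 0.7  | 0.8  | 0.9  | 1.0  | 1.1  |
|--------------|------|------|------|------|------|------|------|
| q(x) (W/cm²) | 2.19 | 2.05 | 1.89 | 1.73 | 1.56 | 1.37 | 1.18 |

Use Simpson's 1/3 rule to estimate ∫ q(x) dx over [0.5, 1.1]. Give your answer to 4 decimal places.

h = 0.1, n = 6.
(h/3)·[y₀ + 4y₁ + 2y₂ + 4y₃ + 2y₄ + 4y₅ + y₆] = 0.033333·(30.87) = 1.0290.

1.0290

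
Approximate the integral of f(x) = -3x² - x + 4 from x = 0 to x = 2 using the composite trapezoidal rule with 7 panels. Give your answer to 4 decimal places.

-2.0816

h = (2 − 0)/7 = 0.285714.
Nodes x₀,…,x₇ = 0, 0.285714, 0.571429, 0.857143, 1.142857, 1.428571, 1.714286, 2.
f(x) = -3x² - x + 4: f₀=4, f₁=3.469388, f₂=2.448980, f₃=0.938776, f₄=-1.061224, f₅=-3.551020, f₆=-6.530612, f₇=-10.
(h/2)·[f₀ + 2f₁ + 2f₂ + 2f₃ + 2f₄ + 2f₅ + 2f₆ + f₇] = 0.142857·(-14.571429) = -2.0816.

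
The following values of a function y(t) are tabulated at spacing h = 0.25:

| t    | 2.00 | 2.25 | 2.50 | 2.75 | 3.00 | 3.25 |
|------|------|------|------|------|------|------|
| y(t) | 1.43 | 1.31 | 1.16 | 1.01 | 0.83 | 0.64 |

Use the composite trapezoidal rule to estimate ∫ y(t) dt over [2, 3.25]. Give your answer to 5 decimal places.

1.33625

h = 0.25, n = 5.
(h/2)·[y₀ + 2y₁ + 2y₂ + 2y₃ + 2y₄ + y₅] = 0.125·(10.69) = 1.33625.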